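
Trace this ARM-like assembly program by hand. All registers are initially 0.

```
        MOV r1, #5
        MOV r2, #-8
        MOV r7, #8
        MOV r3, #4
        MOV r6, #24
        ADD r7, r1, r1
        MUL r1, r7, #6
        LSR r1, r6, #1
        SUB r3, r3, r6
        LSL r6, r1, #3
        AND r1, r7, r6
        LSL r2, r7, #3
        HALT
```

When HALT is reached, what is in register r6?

96

r1=5
r2=-8
r7=8
r3=4
r6=24
r7=5+5=10
r1=10*6=60
r1=24>>1=12
r3=4-24=-20
r6=12<<3=96
r1=10&96=0
r2=10<<3=80
halt.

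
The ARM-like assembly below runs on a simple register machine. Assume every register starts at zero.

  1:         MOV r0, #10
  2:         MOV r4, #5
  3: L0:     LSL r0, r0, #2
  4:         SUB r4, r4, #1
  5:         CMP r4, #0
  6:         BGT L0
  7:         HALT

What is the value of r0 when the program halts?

after MOV r0, #10: r0=10
after MOV r4, #5: r4=5
after LSL r0, r0, #2: r0=10<<2=40
after SUB r4, r4, #1: r4=5-1=4
CMP r4, #0  (cmp 4,0)
BGT L0: taken
after LSL r0, r0, #2: r0=40<<2=160
after SUB r4, r4, #1: r4=4-1=3
CMP r4, #0  (cmp 3,0)
BGT L0: taken
after LSL r0, r0, #2: r0=160<<2=640
after SUB r4, r4, #1: r4=3-1=2
CMP r4, #0  (cmp 2,0)
BGT L0: taken
after LSL r0, r0, #2: r0=640<<2=2560
after SUB r4, r4, #1: r4=2-1=1
CMP r4, #0  (cmp 1,0)
BGT L0: taken
after LSL r0, r0, #2: r0=2560<<2=10240
after SUB r4, r4, #1: r4=1-1=0
CMP r4, #0  (cmp 0,0)
BGT L0: not taken
halt.

10240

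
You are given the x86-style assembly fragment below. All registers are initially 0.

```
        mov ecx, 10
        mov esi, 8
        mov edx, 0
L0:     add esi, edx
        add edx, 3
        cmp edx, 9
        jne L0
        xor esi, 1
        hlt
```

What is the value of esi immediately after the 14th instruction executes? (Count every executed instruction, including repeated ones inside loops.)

17

ecx=10
esi=8
edx=0
esi=8+0=8
edx=0+3=3
cmp edx, 9  (cmp 3,9)
jne L0: taken
esi=8+3=11
edx=3+3=6
cmp edx, 9  (cmp 6,9)
jne L0: taken
esi=11+6=17
edx=6+3=9
cmp edx, 9  (cmp 9,9)
After step 14: esi = 17.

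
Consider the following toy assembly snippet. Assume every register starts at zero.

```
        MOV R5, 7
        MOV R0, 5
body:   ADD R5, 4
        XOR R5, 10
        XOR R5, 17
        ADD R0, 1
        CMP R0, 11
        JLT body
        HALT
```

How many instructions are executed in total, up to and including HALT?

after MOV R5, 7: R5=7
after MOV R0, 5: R0=5
after ADD R5, 4: R5=7+4=11
after XOR R5, 10: R5=11^10=1
after XOR R5, 17: R5=1^17=16
after ADD R0, 1: R0=5+1=6
CMP R0, 11  (cmp 6,11)
JLT body: taken
after ADD R5, 4: R5=16+4=20
after XOR R5, 10: R5=20^10=30
after XOR R5, 17: R5=30^17=15
after ADD R0, 1: R0=6+1=7
CMP R0, 11  (cmp 7,11)
JLT body: taken
after ADD R5, 4: R5=15+4=19
after XOR R5, 10: R5=19^10=25
after XOR R5, 17: R5=25^17=8
after ADD R0, 1: R0=7+1=8
CMP R0, 11  (cmp 8,11)
JLT body: taken
after ADD R5, 4: R5=8+4=12
after XOR R5, 10: R5=12^10=6
after XOR R5, 17: R5=6^17=23
after ADD R0, 1: R0=8+1=9
CMP R0, 11  (cmp 9,11)
JLT body: taken
after ADD R5, 4: R5=23+4=27
after XOR R5, 10: R5=27^10=17
after XOR R5, 17: R5=17^17=0
after ADD R0, 1: R0=9+1=10
CMP R0, 11  (cmp 10,11)
JLT body: taken
after ADD R5, 4: R5=0+4=4
after XOR R5, 10: R5=4^10=14
after XOR R5, 17: R5=14^17=31
after ADD R0, 1: R0=10+1=11
CMP R0, 11  (cmp 11,11)
JLT body: not taken
halt.
Total executed instructions: 39.

39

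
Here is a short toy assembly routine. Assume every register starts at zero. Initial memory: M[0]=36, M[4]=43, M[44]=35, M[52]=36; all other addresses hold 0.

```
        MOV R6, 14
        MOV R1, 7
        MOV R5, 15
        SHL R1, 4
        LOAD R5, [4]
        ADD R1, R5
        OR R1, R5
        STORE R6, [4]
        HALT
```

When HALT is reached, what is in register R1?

187

after MOV R6, 14: R6=14
after MOV R1, 7: R1=7
after MOV R5, 15: R5=15
after SHL R1, 4: R1=7<<4=112
after LOAD R5, [4]: R5=M[4]=43
after ADD R1, R5: R1=112+43=155
after OR R1, R5: R1=155|43=187
STORE R6, [4] → M[4]=14
halt.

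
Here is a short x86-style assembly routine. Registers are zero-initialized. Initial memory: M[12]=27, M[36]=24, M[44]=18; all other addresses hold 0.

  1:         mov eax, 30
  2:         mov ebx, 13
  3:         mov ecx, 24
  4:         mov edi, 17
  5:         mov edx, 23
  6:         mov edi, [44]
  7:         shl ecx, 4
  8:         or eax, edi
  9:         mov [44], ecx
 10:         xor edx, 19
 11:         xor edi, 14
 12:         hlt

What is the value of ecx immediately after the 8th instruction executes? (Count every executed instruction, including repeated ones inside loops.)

eax=30
ebx=13
ecx=24
edi=17
edx=23
edi=M[44]=18
ecx=24<<4=384
eax=30|18=30
After step 8: ecx = 384.

384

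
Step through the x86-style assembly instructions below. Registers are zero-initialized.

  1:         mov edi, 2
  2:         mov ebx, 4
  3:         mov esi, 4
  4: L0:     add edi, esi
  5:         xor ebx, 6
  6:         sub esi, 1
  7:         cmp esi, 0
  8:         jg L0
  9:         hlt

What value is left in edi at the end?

mov edi, 2 → edi=2
mov ebx, 4 → ebx=4
mov esi, 4 → esi=4
add edi, esi → edi=2+4=6
xor ebx, 6 → ebx=4^6=2
sub esi, 1 → esi=4-1=3
cmp esi, 0  (cmp 3,0)
jg L0: taken
add edi, esi → edi=6+3=9
xor ebx, 6 → ebx=2^6=4
sub esi, 1 → esi=3-1=2
cmp esi, 0  (cmp 2,0)
jg L0: taken
add edi, esi → edi=9+2=11
xor ebx, 6 → ebx=4^6=2
sub esi, 1 → esi=2-1=1
cmp esi, 0  (cmp 1,0)
jg L0: taken
add edi, esi → edi=11+1=12
xor ebx, 6 → ebx=2^6=4
sub esi, 1 → esi=1-1=0
cmp esi, 0  (cmp 0,0)
jg L0: not taken
halt.

12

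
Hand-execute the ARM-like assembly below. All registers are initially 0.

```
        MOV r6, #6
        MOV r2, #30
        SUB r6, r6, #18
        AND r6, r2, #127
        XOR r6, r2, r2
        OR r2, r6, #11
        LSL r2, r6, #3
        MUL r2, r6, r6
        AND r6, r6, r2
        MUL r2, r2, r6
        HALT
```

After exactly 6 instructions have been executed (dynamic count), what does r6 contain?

after MOV r6, #6: r6=6
after MOV r2, #30: r2=30
after SUB r6, r6, #18: r6=6-18=-12
after AND r6, r2, #127: r6=30&127=30
after XOR r6, r2, r2: r6=30^30=0
after OR r2, r6, #11: r2=0|11=11
After step 6: r6 = 0.

0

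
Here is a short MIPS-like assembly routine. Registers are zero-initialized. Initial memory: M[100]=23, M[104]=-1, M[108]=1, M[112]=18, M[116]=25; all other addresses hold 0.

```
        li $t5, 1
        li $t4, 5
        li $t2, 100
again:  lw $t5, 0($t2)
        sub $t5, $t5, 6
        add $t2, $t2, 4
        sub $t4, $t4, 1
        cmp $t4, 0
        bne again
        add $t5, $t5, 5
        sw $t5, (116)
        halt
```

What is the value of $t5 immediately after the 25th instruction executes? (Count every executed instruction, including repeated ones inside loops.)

12

$t5=1
$t4=5
$t2=100
$t5=M[100]=23
$t5=23-6=17
$t2=100+4=104
$t4=5-1=4
cmp $t4, 0  (cmp 4,0)
bne again: taken
$t5=M[104]=-1
$t5=(-1)-6=-7
$t2=104+4=108
$t4=4-1=3
cmp $t4, 0  (cmp 3,0)
bne again: taken
$t5=M[108]=1
$t5=1-6=-5
$t2=108+4=112
$t4=3-1=2
cmp $t4, 0  (cmp 2,0)
bne again: taken
$t5=M[112]=18
$t5=18-6=12
$t2=112+4=116
$t4=2-1=1
After step 25: $t5 = 12.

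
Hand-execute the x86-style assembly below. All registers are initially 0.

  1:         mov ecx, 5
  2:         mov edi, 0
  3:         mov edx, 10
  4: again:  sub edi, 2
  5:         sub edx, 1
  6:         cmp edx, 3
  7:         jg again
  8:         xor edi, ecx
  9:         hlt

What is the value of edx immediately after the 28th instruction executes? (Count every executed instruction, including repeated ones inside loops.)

4

mov ecx, 5 → ecx=5
mov edi, 0 → edi=0
mov edx, 10 → edx=10
sub edi, 2 → edi=0-2=-2
sub edx, 1 → edx=10-1=9
cmp edx, 3  (cmp 9,3)
jg again: taken
sub edi, 2 → edi=(-2)-2=-4
sub edx, 1 → edx=9-1=8
cmp edx, 3  (cmp 8,3)
jg again: taken
sub edi, 2 → edi=(-4)-2=-6
sub edx, 1 → edx=8-1=7
cmp edx, 3  (cmp 7,3)
jg again: taken
sub edi, 2 → edi=(-6)-2=-8
sub edx, 1 → edx=7-1=6
cmp edx, 3  (cmp 6,3)
jg again: taken
sub edi, 2 → edi=(-8)-2=-10
sub edx, 1 → edx=6-1=5
cmp edx, 3  (cmp 5,3)
jg again: taken
sub edi, 2 → edi=(-10)-2=-12
sub edx, 1 → edx=5-1=4
cmp edx, 3  (cmp 4,3)
jg again: taken
sub edi, 2 → edi=(-12)-2=-14
After step 28: edx = 4.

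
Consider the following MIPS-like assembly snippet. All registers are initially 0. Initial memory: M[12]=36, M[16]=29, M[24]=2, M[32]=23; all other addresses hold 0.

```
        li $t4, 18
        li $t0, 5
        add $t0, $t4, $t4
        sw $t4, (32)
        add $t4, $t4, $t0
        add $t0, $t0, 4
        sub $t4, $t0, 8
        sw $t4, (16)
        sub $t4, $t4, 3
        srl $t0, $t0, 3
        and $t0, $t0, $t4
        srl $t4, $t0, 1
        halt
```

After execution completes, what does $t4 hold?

$t4=18
$t0=5
$t0=18+18=36
sw $t4, (32) → M[32]=18
$t4=18+36=54
$t0=36+4=40
$t4=40-8=32
sw $t4, (16) → M[16]=32
$t4=32-3=29
$t0=40>>3=5
$t0=5&29=5
$t4=5>>1=2
halt.

2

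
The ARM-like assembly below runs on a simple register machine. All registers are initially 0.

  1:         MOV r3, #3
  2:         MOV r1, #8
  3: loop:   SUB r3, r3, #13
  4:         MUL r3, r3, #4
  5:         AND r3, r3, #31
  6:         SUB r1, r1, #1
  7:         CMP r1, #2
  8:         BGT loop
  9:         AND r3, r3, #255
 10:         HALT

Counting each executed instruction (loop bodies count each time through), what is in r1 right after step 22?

r3=3
r1=8
r3=3-13=-10
r3=(-10)*4=-40
r3=(-40)&31=24
r1=8-1=7
CMP r1, #2  (cmp 7,2)
BGT loop: taken
r3=24-13=11
r3=11*4=44
r3=44&31=12
r1=7-1=6
CMP r1, #2  (cmp 6,2)
BGT loop: taken
r3=12-13=-1
r3=(-1)*4=-4
r3=(-4)&31=28
r1=6-1=5
CMP r1, #2  (cmp 5,2)
BGT loop: taken
r3=28-13=15
r3=15*4=60
After step 22: r1 = 5.

5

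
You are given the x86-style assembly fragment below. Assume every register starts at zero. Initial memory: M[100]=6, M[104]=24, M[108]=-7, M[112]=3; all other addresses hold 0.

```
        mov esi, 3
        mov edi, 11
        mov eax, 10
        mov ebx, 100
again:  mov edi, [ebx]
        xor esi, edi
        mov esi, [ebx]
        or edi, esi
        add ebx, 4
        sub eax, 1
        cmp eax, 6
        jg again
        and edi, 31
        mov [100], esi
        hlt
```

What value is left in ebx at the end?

116

after mov esi, 3: esi=3
after mov edi, 11: edi=11
after mov eax, 10: eax=10
after mov ebx, 100: ebx=100
after mov edi, [ebx]: edi=M[100]=6
after xor esi, edi: esi=3^6=5
after mov esi, [ebx]: esi=M[100]=6
after or edi, esi: edi=6|6=6
after add ebx, 4: ebx=100+4=104
after sub eax, 1: eax=10-1=9
cmp eax, 6  (cmp 9,6)
jg again: taken
after mov edi, [ebx]: edi=M[104]=24
after xor esi, edi: esi=6^24=30
after mov esi, [ebx]: esi=M[104]=24
after or edi, esi: edi=24|24=24
after add ebx, 4: ebx=104+4=108
after sub eax, 1: eax=9-1=8
cmp eax, 6  (cmp 8,6)
jg again: taken
after mov edi, [ebx]: edi=M[108]=-7
after xor esi, edi: esi=24^(-7)=-31
after mov esi, [ebx]: esi=M[108]=-7
after or edi, esi: edi=(-7)|(-7)=-7
after add ebx, 4: ebx=108+4=112
after sub eax, 1: eax=8-1=7
cmp eax, 6  (cmp 7,6)
jg again: taken
after mov edi, [ebx]: edi=M[112]=3
after xor esi, edi: esi=(-7)^3=-6
after mov esi, [ebx]: esi=M[112]=3
after or edi, esi: edi=3|3=3
after add ebx, 4: ebx=112+4=116
after sub eax, 1: eax=7-1=6
cmp eax, 6  (cmp 6,6)
jg again: not taken
after and edi, 31: edi=3&31=3
mov [100], esi → M[100]=3
halt.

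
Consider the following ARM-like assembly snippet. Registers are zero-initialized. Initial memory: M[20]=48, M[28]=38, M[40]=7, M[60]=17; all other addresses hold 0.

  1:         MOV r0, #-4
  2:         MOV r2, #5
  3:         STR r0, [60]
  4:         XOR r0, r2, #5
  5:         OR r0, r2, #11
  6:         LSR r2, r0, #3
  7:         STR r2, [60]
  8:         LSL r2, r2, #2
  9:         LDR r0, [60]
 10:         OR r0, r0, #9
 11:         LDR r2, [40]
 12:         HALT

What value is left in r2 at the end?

after MOV r0, #-4: r0=-4
after MOV r2, #5: r2=5
STR r0, [60] → M[60]=-4
after XOR r0, r2, #5: r0=5^5=0
after OR r0, r2, #11: r0=5|11=15
after LSR r2, r0, #3: r2=15>>3=1
STR r2, [60] → M[60]=1
after LSL r2, r2, #2: r2=1<<2=4
after LDR r0, [60]: r0=M[60]=1
after OR r0, r0, #9: r0=1|9=9
after LDR r2, [40]: r2=M[40]=7
halt.

7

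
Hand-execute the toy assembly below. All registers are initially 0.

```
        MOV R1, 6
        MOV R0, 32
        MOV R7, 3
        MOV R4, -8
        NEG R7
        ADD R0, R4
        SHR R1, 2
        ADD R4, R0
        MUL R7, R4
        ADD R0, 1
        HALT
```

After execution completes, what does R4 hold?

16

R1=6
R0=32
R7=3
R4=-8
R7=-(3)=-3
R0=32+(-8)=24
R1=6>>2=1
R4=(-8)+24=16
R7=(-3)*16=-48
R0=24+1=25
halt.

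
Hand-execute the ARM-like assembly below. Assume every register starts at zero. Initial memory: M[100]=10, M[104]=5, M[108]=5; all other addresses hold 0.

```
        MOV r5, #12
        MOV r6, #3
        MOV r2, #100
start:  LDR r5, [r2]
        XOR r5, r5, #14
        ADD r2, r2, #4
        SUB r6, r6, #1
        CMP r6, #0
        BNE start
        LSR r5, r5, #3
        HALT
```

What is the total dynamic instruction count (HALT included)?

MOV r5, #12 → r5=12
MOV r6, #3 → r6=3
MOV r2, #100 → r2=100
LDR r5, [r2] → r5=M[100]=10
XOR r5, r5, #14 → r5=10^14=4
ADD r2, r2, #4 → r2=100+4=104
SUB r6, r6, #1 → r6=3-1=2
CMP r6, #0  (cmp 2,0)
BNE start: taken
LDR r5, [r2] → r5=M[104]=5
XOR r5, r5, #14 → r5=5^14=11
ADD r2, r2, #4 → r2=104+4=108
SUB r6, r6, #1 → r6=2-1=1
CMP r6, #0  (cmp 1,0)
BNE start: taken
LDR r5, [r2] → r5=M[108]=5
XOR r5, r5, #14 → r5=5^14=11
ADD r2, r2, #4 → r2=108+4=112
SUB r6, r6, #1 → r6=1-1=0
CMP r6, #0  (cmp 0,0)
BNE start: not taken
LSR r5, r5, #3 → r5=11>>3=1
halt.
Total executed instructions: 23.

23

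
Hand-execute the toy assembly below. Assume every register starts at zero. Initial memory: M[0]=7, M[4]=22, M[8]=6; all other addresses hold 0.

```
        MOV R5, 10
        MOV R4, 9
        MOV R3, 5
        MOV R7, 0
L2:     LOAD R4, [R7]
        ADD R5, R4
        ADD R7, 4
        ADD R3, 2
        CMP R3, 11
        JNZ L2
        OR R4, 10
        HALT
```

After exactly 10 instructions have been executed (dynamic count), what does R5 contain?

MOV R5, 10 → R5=10
MOV R4, 9 → R4=9
MOV R3, 5 → R3=5
MOV R7, 0 → R7=0
LOAD R4, [R7] → R4=M[0]=7
ADD R5, R4 → R5=10+7=17
ADD R7, 4 → R7=0+4=4
ADD R3, 2 → R3=5+2=7
CMP R3, 11  (cmp 7,11)
JNZ L2: taken
After step 10: R5 = 17.

17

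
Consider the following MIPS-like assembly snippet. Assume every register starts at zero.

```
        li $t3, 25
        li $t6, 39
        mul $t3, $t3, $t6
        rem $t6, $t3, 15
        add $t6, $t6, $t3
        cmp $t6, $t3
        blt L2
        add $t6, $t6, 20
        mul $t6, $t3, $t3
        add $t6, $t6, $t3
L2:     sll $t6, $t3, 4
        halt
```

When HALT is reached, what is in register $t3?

975

$t3=25
$t6=39
$t3=25*39=975
$t6=975%15=0
$t6=0+975=975
cmp $t6, $t3  (cmp 975,975)
blt L2: not taken
$t6=975+20=995
$t6=975*975=950625
$t6=950625+975=951600
$t6=975<<4=15600
halt.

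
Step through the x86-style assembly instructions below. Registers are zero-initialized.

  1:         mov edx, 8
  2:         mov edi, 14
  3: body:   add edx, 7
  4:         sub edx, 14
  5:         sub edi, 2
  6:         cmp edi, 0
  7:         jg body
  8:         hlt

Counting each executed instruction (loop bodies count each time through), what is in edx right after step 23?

-13

mov edx, 8 → edx=8
mov edi, 14 → edi=14
add edx, 7 → edx=8+7=15
sub edx, 14 → edx=15-14=1
sub edi, 2 → edi=14-2=12
cmp edi, 0  (cmp 12,0)
jg body: taken
add edx, 7 → edx=1+7=8
sub edx, 14 → edx=8-14=-6
sub edi, 2 → edi=12-2=10
cmp edi, 0  (cmp 10,0)
jg body: taken
add edx, 7 → edx=(-6)+7=1
sub edx, 14 → edx=1-14=-13
sub edi, 2 → edi=10-2=8
cmp edi, 0  (cmp 8,0)
jg body: taken
add edx, 7 → edx=(-13)+7=-6
sub edx, 14 → edx=(-6)-14=-20
sub edi, 2 → edi=8-2=6
cmp edi, 0  (cmp 6,0)
jg body: taken
add edx, 7 → edx=(-20)+7=-13
After step 23: edx = -13.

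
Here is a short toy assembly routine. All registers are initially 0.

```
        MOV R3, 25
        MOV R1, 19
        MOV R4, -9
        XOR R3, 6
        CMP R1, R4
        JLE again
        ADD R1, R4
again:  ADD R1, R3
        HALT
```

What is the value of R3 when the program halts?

31

MOV R3, 25 → R3=25
MOV R1, 19 → R1=19
MOV R4, -9 → R4=-9
XOR R3, 6 → R3=25^6=31
CMP R1, R4  (cmp 19,-9)
JLE again: not taken
ADD R1, R4 → R1=19+(-9)=10
ADD R1, R3 → R1=10+31=41
halt.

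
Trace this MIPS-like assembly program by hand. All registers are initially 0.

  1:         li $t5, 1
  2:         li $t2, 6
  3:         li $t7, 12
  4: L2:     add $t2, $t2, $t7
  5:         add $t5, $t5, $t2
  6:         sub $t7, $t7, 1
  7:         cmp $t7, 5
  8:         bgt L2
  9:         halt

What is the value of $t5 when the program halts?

323

after li $t5, 1: $t5=1
after li $t2, 6: $t2=6
after li $t7, 12: $t7=12
after add $t2, $t2, $t7: $t2=6+12=18
after add $t5, $t5, $t2: $t5=1+18=19
after sub $t7, $t7, 1: $t7=12-1=11
cmp $t7, 5  (cmp 11,5)
bgt L2: taken
after add $t2, $t2, $t7: $t2=18+11=29
after add $t5, $t5, $t2: $t5=19+29=48
after sub $t7, $t7, 1: $t7=11-1=10
cmp $t7, 5  (cmp 10,5)
bgt L2: taken
after add $t2, $t2, $t7: $t2=29+10=39
after add $t5, $t5, $t2: $t5=48+39=87
after sub $t7, $t7, 1: $t7=10-1=9
cmp $t7, 5  (cmp 9,5)
bgt L2: taken
after add $t2, $t2, $t7: $t2=39+9=48
after add $t5, $t5, $t2: $t5=87+48=135
after sub $t7, $t7, 1: $t7=9-1=8
cmp $t7, 5  (cmp 8,5)
bgt L2: taken
after add $t2, $t2, $t7: $t2=48+8=56
after add $t5, $t5, $t2: $t5=135+56=191
after sub $t7, $t7, 1: $t7=8-1=7
cmp $t7, 5  (cmp 7,5)
bgt L2: taken
after add $t2, $t2, $t7: $t2=56+7=63
after add $t5, $t5, $t2: $t5=191+63=254
after sub $t7, $t7, 1: $t7=7-1=6
cmp $t7, 5  (cmp 6,5)
bgt L2: taken
after add $t2, $t2, $t7: $t2=63+6=69
after add $t5, $t5, $t2: $t5=254+69=323
after sub $t7, $t7, 1: $t7=6-1=5
cmp $t7, 5  (cmp 5,5)
bgt L2: not taken
halt.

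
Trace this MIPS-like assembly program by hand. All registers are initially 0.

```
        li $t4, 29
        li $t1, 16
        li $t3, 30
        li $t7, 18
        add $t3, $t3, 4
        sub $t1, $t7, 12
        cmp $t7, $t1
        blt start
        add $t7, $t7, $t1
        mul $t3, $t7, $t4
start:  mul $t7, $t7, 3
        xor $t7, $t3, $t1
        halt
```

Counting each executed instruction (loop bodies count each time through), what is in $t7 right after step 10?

$t4=29
$t1=16
$t3=30
$t7=18
$t3=30+4=34
$t1=18-12=6
cmp $t7, $t1  (cmp 18,6)
blt start: not taken
$t7=18+6=24
$t3=24*29=696
After step 10: $t7 = 24.

24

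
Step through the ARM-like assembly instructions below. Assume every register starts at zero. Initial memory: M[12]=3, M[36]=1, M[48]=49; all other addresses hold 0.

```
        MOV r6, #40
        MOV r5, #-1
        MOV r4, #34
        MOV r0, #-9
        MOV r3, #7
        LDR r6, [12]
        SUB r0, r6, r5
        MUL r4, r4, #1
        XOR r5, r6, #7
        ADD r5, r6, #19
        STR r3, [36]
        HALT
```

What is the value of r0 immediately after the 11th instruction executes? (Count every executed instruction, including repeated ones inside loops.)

4

after MOV r6, #40: r6=40
after MOV r5, #-1: r5=-1
after MOV r4, #34: r4=34
after MOV r0, #-9: r0=-9
after MOV r3, #7: r3=7
after LDR r6, [12]: r6=M[12]=3
after SUB r0, r6, r5: r0=3-(-1)=4
after MUL r4, r4, #1: r4=34*1=34
after XOR r5, r6, #7: r5=3^7=4
after ADD r5, r6, #19: r5=3+19=22
STR r3, [36] → M[36]=7
After step 11: r0 = 4.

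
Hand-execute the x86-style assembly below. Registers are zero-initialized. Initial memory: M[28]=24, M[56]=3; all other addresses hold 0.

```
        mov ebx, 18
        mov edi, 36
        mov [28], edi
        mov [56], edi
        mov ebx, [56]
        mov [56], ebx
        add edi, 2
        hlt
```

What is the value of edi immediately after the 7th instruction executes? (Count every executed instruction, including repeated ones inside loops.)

38

after mov ebx, 18: ebx=18
after mov edi, 36: edi=36
mov [28], edi → M[28]=36
mov [56], edi → M[56]=36
after mov ebx, [56]: ebx=M[56]=36
mov [56], ebx → M[56]=36
after add edi, 2: edi=36+2=38
After step 7: edi = 38.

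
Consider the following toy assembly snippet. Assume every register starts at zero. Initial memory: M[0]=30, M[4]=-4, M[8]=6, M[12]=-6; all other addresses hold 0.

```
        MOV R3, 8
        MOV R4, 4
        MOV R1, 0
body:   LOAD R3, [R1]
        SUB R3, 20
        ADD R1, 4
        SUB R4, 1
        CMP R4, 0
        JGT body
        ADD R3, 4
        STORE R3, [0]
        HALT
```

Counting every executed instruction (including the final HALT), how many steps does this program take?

30

MOV R3, 8 → R3=8
MOV R4, 4 → R4=4
MOV R1, 0 → R1=0
LOAD R3, [R1] → R3=M[0]=30
SUB R3, 20 → R3=30-20=10
ADD R1, 4 → R1=0+4=4
SUB R4, 1 → R4=4-1=3
CMP R4, 0  (cmp 3,0)
JGT body: taken
LOAD R3, [R1] → R3=M[4]=-4
SUB R3, 20 → R3=(-4)-20=-24
ADD R1, 4 → R1=4+4=8
SUB R4, 1 → R4=3-1=2
CMP R4, 0  (cmp 2,0)
JGT body: taken
LOAD R3, [R1] → R3=M[8]=6
SUB R3, 20 → R3=6-20=-14
ADD R1, 4 → R1=8+4=12
SUB R4, 1 → R4=2-1=1
CMP R4, 0  (cmp 1,0)
JGT body: taken
LOAD R3, [R1] → R3=M[12]=-6
SUB R3, 20 → R3=(-6)-20=-26
ADD R1, 4 → R1=12+4=16
SUB R4, 1 → R4=1-1=0
CMP R4, 0  (cmp 0,0)
JGT body: not taken
ADD R3, 4 → R3=(-26)+4=-22
STORE R3, [0] → M[0]=-22
halt.
Total executed instructions: 30.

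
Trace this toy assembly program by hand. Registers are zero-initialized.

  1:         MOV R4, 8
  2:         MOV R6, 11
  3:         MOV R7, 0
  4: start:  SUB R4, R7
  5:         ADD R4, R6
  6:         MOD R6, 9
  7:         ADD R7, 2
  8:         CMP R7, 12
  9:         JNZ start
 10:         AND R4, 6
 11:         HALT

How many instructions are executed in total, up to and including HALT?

after MOV R4, 8: R4=8
after MOV R6, 11: R6=11
after MOV R7, 0: R7=0
after SUB R4, R7: R4=8-0=8
after ADD R4, R6: R4=8+11=19
after MOD R6, 9: R6=11%9=2
after ADD R7, 2: R7=0+2=2
CMP R7, 12  (cmp 2,12)
JNZ start: taken
after SUB R4, R7: R4=19-2=17
after ADD R4, R6: R4=17+2=19
after MOD R6, 9: R6=2%9=2
after ADD R7, 2: R7=2+2=4
CMP R7, 12  (cmp 4,12)
JNZ start: taken
after SUB R4, R7: R4=19-4=15
after ADD R4, R6: R4=15+2=17
after MOD R6, 9: R6=2%9=2
after ADD R7, 2: R7=4+2=6
CMP R7, 12  (cmp 6,12)
JNZ start: taken
after SUB R4, R7: R4=17-6=11
after ADD R4, R6: R4=11+2=13
after MOD R6, 9: R6=2%9=2
after ADD R7, 2: R7=6+2=8
CMP R7, 12  (cmp 8,12)
JNZ start: taken
after SUB R4, R7: R4=13-8=5
after ADD R4, R6: R4=5+2=7
after MOD R6, 9: R6=2%9=2
after ADD R7, 2: R7=8+2=10
CMP R7, 12  (cmp 10,12)
JNZ start: taken
after SUB R4, R7: R4=7-10=-3
after ADD R4, R6: R4=(-3)+2=-1
after MOD R6, 9: R6=2%9=2
after ADD R7, 2: R7=10+2=12
CMP R7, 12  (cmp 12,12)
JNZ start: not taken
after AND R4, 6: R4=(-1)&6=6
halt.
Total executed instructions: 41.

41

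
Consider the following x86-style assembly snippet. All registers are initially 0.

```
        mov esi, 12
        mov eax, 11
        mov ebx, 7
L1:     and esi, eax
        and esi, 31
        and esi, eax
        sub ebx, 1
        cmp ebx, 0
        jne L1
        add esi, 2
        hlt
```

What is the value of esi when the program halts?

10

mov esi, 12 → esi=12
mov eax, 11 → eax=11
mov ebx, 7 → ebx=7
and esi, eax → esi=12&11=8
and esi, 31 → esi=8&31=8
and esi, eax → esi=8&11=8
sub ebx, 1 → ebx=7-1=6
cmp ebx, 0  (cmp 6,0)
jne L1: taken
and esi, eax → esi=8&11=8
and esi, 31 → esi=8&31=8
and esi, eax → esi=8&11=8
sub ebx, 1 → ebx=6-1=5
cmp ebx, 0  (cmp 5,0)
jne L1: taken
and esi, eax → esi=8&11=8
and esi, 31 → esi=8&31=8
and esi, eax → esi=8&11=8
sub ebx, 1 → ebx=5-1=4
cmp ebx, 0  (cmp 4,0)
jne L1: taken
and esi, eax → esi=8&11=8
and esi, 31 → esi=8&31=8
and esi, eax → esi=8&11=8
sub ebx, 1 → ebx=4-1=3
cmp ebx, 0  (cmp 3,0)
jne L1: taken
and esi, eax → esi=8&11=8
and esi, 31 → esi=8&31=8
and esi, eax → esi=8&11=8
sub ebx, 1 → ebx=3-1=2
cmp ebx, 0  (cmp 2,0)
jne L1: taken
and esi, eax → esi=8&11=8
and esi, 31 → esi=8&31=8
and esi, eax → esi=8&11=8
sub ebx, 1 → ebx=2-1=1
cmp ebx, 0  (cmp 1,0)
jne L1: taken
and esi, eax → esi=8&11=8
and esi, 31 → esi=8&31=8
and esi, eax → esi=8&11=8
sub ebx, 1 → ebx=1-1=0
cmp ebx, 0  (cmp 0,0)
jne L1: not taken
add esi, 2 → esi=8+2=10
halt.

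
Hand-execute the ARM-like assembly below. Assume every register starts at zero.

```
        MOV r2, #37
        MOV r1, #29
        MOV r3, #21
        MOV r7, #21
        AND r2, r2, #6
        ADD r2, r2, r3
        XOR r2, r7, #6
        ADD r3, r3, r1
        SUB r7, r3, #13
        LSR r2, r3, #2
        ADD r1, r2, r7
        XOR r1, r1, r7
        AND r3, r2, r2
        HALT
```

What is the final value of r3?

MOV r2, #37 → r2=37
MOV r1, #29 → r1=29
MOV r3, #21 → r3=21
MOV r7, #21 → r7=21
AND r2, r2, #6 → r2=37&6=4
ADD r2, r2, r3 → r2=4+21=25
XOR r2, r7, #6 → r2=21^6=19
ADD r3, r3, r1 → r3=21+29=50
SUB r7, r3, #13 → r7=50-13=37
LSR r2, r3, #2 → r2=50>>2=12
ADD r1, r2, r7 → r1=12+37=49
XOR r1, r1, r7 → r1=49^37=20
AND r3, r2, r2 → r3=12&12=12
halt.

12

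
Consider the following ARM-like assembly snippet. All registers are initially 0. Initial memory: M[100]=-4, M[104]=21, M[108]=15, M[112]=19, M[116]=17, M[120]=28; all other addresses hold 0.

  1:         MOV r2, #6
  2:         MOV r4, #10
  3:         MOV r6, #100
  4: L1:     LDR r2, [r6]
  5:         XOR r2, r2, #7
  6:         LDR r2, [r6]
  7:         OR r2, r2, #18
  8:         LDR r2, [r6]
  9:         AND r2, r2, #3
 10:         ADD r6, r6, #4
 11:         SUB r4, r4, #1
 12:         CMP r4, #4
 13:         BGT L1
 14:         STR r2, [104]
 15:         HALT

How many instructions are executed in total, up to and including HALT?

r2=6
r4=10
r6=100
r2=M[100]=-4
r2=(-4)^7=-5
r2=M[100]=-4
r2=(-4)|18=-2
r2=M[100]=-4
r2=(-4)&3=0
r6=100+4=104
r4=10-1=9
CMP r4, #4  (cmp 9,4)
BGT L1: taken
r2=M[104]=21
r2=21^7=18
r2=M[104]=21
r2=21|18=23
r2=M[104]=21
r2=21&3=1
r6=104+4=108
r4=9-1=8
CMP r4, #4  (cmp 8,4)
BGT L1: taken
r2=M[108]=15
r2=15^7=8
r2=M[108]=15
r2=15|18=31
r2=M[108]=15
r2=15&3=3
r6=108+4=112
r4=8-1=7
CMP r4, #4  (cmp 7,4)
BGT L1: taken
r2=M[112]=19
r2=19^7=20
r2=M[112]=19
r2=19|18=19
r2=M[112]=19
r2=19&3=3
r6=112+4=116
r4=7-1=6
CMP r4, #4  (cmp 6,4)
BGT L1: taken
r2=M[116]=17
r2=17^7=22
r2=M[116]=17
r2=17|18=19
r2=M[116]=17
r2=17&3=1
r6=116+4=120
r4=6-1=5
CMP r4, #4  (cmp 5,4)
BGT L1: taken
r2=M[120]=28
r2=28^7=27
r2=M[120]=28
r2=28|18=30
r2=M[120]=28
r2=28&3=0
r6=120+4=124
r4=5-1=4
CMP r4, #4  (cmp 4,4)
BGT L1: not taken
STR r2, [104] → M[104]=0
halt.
Total executed instructions: 65.

65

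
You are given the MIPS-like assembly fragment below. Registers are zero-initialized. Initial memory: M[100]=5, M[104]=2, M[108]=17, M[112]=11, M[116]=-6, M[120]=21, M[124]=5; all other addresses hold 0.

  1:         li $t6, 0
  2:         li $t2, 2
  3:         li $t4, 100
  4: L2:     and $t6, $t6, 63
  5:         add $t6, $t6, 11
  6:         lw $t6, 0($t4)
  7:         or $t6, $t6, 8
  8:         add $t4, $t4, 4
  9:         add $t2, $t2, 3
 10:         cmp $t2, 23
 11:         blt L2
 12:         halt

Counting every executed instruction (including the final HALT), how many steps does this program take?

li $t6, 0 → $t6=0
li $t2, 2 → $t2=2
li $t4, 100 → $t4=100
and $t6, $t6, 63 → $t6=0&63=0
add $t6, $t6, 11 → $t6=0+11=11
lw $t6, 0($t4) → $t6=M[100]=5
or $t6, $t6, 8 → $t6=5|8=13
add $t4, $t4, 4 → $t4=100+4=104
add $t2, $t2, 3 → $t2=2+3=5
cmp $t2, 23  (cmp 5,23)
blt L2: taken
and $t6, $t6, 63 → $t6=13&63=13
add $t6, $t6, 11 → $t6=13+11=24
lw $t6, 0($t4) → $t6=M[104]=2
or $t6, $t6, 8 → $t6=2|8=10
add $t4, $t4, 4 → $t4=104+4=108
add $t2, $t2, 3 → $t2=5+3=8
cmp $t2, 23  (cmp 8,23)
blt L2: taken
and $t6, $t6, 63 → $t6=10&63=10
add $t6, $t6, 11 → $t6=10+11=21
lw $t6, 0($t4) → $t6=M[108]=17
or $t6, $t6, 8 → $t6=17|8=25
add $t4, $t4, 4 → $t4=108+4=112
add $t2, $t2, 3 → $t2=8+3=11
cmp $t2, 23  (cmp 11,23)
blt L2: taken
and $t6, $t6, 63 → $t6=25&63=25
add $t6, $t6, 11 → $t6=25+11=36
lw $t6, 0($t4) → $t6=M[112]=11
or $t6, $t6, 8 → $t6=11|8=11
add $t4, $t4, 4 → $t4=112+4=116
add $t2, $t2, 3 → $t2=11+3=14
cmp $t2, 23  (cmp 14,23)
blt L2: taken
and $t6, $t6, 63 → $t6=11&63=11
add $t6, $t6, 11 → $t6=11+11=22
lw $t6, 0($t4) → $t6=M[116]=-6
or $t6, $t6, 8 → $t6=(-6)|8=-6
add $t4, $t4, 4 → $t4=116+4=120
add $t2, $t2, 3 → $t2=14+3=17
cmp $t2, 23  (cmp 17,23)
blt L2: taken
and $t6, $t6, 63 → $t6=(-6)&63=58
add $t6, $t6, 11 → $t6=58+11=69
lw $t6, 0($t4) → $t6=M[120]=21
or $t6, $t6, 8 → $t6=21|8=29
add $t4, $t4, 4 → $t4=120+4=124
add $t2, $t2, 3 → $t2=17+3=20
cmp $t2, 23  (cmp 20,23)
blt L2: taken
and $t6, $t6, 63 → $t6=29&63=29
add $t6, $t6, 11 → $t6=29+11=40
lw $t6, 0($t4) → $t6=M[124]=5
or $t6, $t6, 8 → $t6=5|8=13
add $t4, $t4, 4 → $t4=124+4=128
add $t2, $t2, 3 → $t2=20+3=23
cmp $t2, 23  (cmp 23,23)
blt L2: not taken
halt.
Total executed instructions: 60.

60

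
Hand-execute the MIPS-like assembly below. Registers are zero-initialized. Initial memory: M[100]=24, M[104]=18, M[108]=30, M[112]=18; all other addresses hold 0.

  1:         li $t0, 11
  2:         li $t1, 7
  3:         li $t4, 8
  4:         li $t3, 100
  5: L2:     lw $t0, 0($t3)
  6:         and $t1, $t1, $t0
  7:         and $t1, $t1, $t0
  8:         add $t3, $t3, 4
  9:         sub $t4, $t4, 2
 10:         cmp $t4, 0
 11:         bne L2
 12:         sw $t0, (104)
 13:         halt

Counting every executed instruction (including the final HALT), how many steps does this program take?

34

after li $t0, 11: $t0=11
after li $t1, 7: $t1=7
after li $t4, 8: $t4=8
after li $t3, 100: $t3=100
after lw $t0, 0($t3): $t0=M[100]=24
after and $t1, $t1, $t0: $t1=7&24=0
after and $t1, $t1, $t0: $t1=0&24=0
after add $t3, $t3, 4: $t3=100+4=104
after sub $t4, $t4, 2: $t4=8-2=6
cmp $t4, 0  (cmp 6,0)
bne L2: taken
after lw $t0, 0($t3): $t0=M[104]=18
after and $t1, $t1, $t0: $t1=0&18=0
after and $t1, $t1, $t0: $t1=0&18=0
after add $t3, $t3, 4: $t3=104+4=108
after sub $t4, $t4, 2: $t4=6-2=4
cmp $t4, 0  (cmp 4,0)
bne L2: taken
after lw $t0, 0($t3): $t0=M[108]=30
after and $t1, $t1, $t0: $t1=0&30=0
after and $t1, $t1, $t0: $t1=0&30=0
after add $t3, $t3, 4: $t3=108+4=112
after sub $t4, $t4, 2: $t4=4-2=2
cmp $t4, 0  (cmp 2,0)
bne L2: taken
after lw $t0, 0($t3): $t0=M[112]=18
after and $t1, $t1, $t0: $t1=0&18=0
after and $t1, $t1, $t0: $t1=0&18=0
after add $t3, $t3, 4: $t3=112+4=116
after sub $t4, $t4, 2: $t4=2-2=0
cmp $t4, 0  (cmp 0,0)
bne L2: not taken
sw $t0, (104) → M[104]=18
halt.
Total executed instructions: 34.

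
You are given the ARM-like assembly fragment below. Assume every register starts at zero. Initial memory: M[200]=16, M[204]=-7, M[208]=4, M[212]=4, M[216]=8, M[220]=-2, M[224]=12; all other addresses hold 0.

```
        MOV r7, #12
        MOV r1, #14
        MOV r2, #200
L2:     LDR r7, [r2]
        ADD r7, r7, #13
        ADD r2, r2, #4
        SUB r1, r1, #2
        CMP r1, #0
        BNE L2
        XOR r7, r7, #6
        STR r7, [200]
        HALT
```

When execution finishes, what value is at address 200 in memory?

after MOV r7, #12: r7=12
after MOV r1, #14: r1=14
after MOV r2, #200: r2=200
after LDR r7, [r2]: r7=M[200]=16
after ADD r7, r7, #13: r7=16+13=29
after ADD r2, r2, #4: r2=200+4=204
after SUB r1, r1, #2: r1=14-2=12
CMP r1, #0  (cmp 12,0)
BNE L2: taken
after LDR r7, [r2]: r7=M[204]=-7
after ADD r7, r7, #13: r7=(-7)+13=6
after ADD r2, r2, #4: r2=204+4=208
after SUB r1, r1, #2: r1=12-2=10
CMP r1, #0  (cmp 10,0)
BNE L2: taken
after LDR r7, [r2]: r7=M[208]=4
after ADD r7, r7, #13: r7=4+13=17
after ADD r2, r2, #4: r2=208+4=212
after SUB r1, r1, #2: r1=10-2=8
CMP r1, #0  (cmp 8,0)
BNE L2: taken
after LDR r7, [r2]: r7=M[212]=4
after ADD r7, r7, #13: r7=4+13=17
after ADD r2, r2, #4: r2=212+4=216
after SUB r1, r1, #2: r1=8-2=6
CMP r1, #0  (cmp 6,0)
BNE L2: taken
after LDR r7, [r2]: r7=M[216]=8
after ADD r7, r7, #13: r7=8+13=21
after ADD r2, r2, #4: r2=216+4=220
after SUB r1, r1, #2: r1=6-2=4
CMP r1, #0  (cmp 4,0)
BNE L2: taken
after LDR r7, [r2]: r7=M[220]=-2
after ADD r7, r7, #13: r7=(-2)+13=11
after ADD r2, r2, #4: r2=220+4=224
after SUB r1, r1, #2: r1=4-2=2
CMP r1, #0  (cmp 2,0)
BNE L2: taken
after LDR r7, [r2]: r7=M[224]=12
after ADD r7, r7, #13: r7=12+13=25
after ADD r2, r2, #4: r2=224+4=228
after SUB r1, r1, #2: r1=2-2=0
CMP r1, #0  (cmp 0,0)
BNE L2: not taken
after XOR r7, r7, #6: r7=25^6=31
STR r7, [200] → M[200]=31
halt.

31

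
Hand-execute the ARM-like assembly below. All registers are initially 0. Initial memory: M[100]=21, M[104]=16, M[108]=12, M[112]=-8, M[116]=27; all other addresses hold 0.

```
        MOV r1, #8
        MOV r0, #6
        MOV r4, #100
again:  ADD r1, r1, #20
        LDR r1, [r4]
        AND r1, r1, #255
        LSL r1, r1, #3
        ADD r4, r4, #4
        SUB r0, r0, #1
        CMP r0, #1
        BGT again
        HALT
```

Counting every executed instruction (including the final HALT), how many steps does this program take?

44

r1=8
r0=6
r4=100
r1=8+20=28
r1=M[100]=21
r1=21&255=21
r1=21<<3=168
r4=100+4=104
r0=6-1=5
CMP r0, #1  (cmp 5,1)
BGT again: taken
r1=168+20=188
r1=M[104]=16
r1=16&255=16
r1=16<<3=128
r4=104+4=108
r0=5-1=4
CMP r0, #1  (cmp 4,1)
BGT again: taken
r1=128+20=148
r1=M[108]=12
r1=12&255=12
r1=12<<3=96
r4=108+4=112
r0=4-1=3
CMP r0, #1  (cmp 3,1)
BGT again: taken
r1=96+20=116
r1=M[112]=-8
r1=(-8)&255=248
r1=248<<3=1984
r4=112+4=116
r0=3-1=2
CMP r0, #1  (cmp 2,1)
BGT again: taken
r1=1984+20=2004
r1=M[116]=27
r1=27&255=27
r1=27<<3=216
r4=116+4=120
r0=2-1=1
CMP r0, #1  (cmp 1,1)
BGT again: not taken
halt.
Total executed instructions: 44.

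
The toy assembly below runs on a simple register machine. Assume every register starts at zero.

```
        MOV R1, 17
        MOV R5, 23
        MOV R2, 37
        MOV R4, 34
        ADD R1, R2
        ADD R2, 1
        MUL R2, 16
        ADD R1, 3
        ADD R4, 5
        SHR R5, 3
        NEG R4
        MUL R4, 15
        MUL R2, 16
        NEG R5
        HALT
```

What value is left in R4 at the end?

-585

MOV R1, 17 → R1=17
MOV R5, 23 → R5=23
MOV R2, 37 → R2=37
MOV R4, 34 → R4=34
ADD R1, R2 → R1=17+37=54
ADD R2, 1 → R2=37+1=38
MUL R2, 16 → R2=38*16=608
ADD R1, 3 → R1=54+3=57
ADD R4, 5 → R4=34+5=39
SHR R5, 3 → R5=23>>3=2
NEG R4 → R4=-(39)=-39
MUL R4, 15 → R4=(-39)*15=-585
MUL R2, 16 → R2=608*16=9728
NEG R5 → R5=-(2)=-2
halt.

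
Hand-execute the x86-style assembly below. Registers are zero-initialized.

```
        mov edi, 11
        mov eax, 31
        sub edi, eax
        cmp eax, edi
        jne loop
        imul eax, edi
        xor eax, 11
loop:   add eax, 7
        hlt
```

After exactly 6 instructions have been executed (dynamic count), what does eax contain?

edi=11
eax=31
edi=11-31=-20
cmp eax, edi  (cmp 31,-20)
jne loop: taken
eax=31+7=38
After step 6: eax = 38.

38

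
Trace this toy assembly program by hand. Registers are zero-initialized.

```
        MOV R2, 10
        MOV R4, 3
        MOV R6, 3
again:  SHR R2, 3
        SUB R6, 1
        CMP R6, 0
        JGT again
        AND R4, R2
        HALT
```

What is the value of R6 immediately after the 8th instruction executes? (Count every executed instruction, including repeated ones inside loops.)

after MOV R2, 10: R2=10
after MOV R4, 3: R4=3
after MOV R6, 3: R6=3
after SHR R2, 3: R2=10>>3=1
after SUB R6, 1: R6=3-1=2
CMP R6, 0  (cmp 2,0)
JGT again: taken
after SHR R2, 3: R2=1>>3=0
After step 8: R6 = 2.

2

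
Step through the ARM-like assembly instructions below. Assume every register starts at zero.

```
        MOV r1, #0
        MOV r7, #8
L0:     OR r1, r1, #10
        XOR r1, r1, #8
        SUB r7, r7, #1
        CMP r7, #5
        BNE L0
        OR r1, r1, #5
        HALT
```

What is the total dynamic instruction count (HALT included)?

19

after MOV r1, #0: r1=0
after MOV r7, #8: r7=8
after OR r1, r1, #10: r1=0|10=10
after XOR r1, r1, #8: r1=10^8=2
after SUB r7, r7, #1: r7=8-1=7
CMP r7, #5  (cmp 7,5)
BNE L0: taken
after OR r1, r1, #10: r1=2|10=10
after XOR r1, r1, #8: r1=10^8=2
after SUB r7, r7, #1: r7=7-1=6
CMP r7, #5  (cmp 6,5)
BNE L0: taken
after OR r1, r1, #10: r1=2|10=10
after XOR r1, r1, #8: r1=10^8=2
after SUB r7, r7, #1: r7=6-1=5
CMP r7, #5  (cmp 5,5)
BNE L0: not taken
after OR r1, r1, #5: r1=2|5=7
halt.
Total executed instructions: 19.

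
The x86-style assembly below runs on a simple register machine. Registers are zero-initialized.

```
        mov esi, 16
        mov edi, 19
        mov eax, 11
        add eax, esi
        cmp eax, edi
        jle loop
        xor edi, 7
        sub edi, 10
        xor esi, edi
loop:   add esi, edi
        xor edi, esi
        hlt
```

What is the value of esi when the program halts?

esi=16
edi=19
eax=11
eax=11+16=27
cmp eax, edi  (cmp 27,19)
jle loop: not taken
edi=19^7=20
edi=20-10=10
esi=16^10=26
esi=26+10=36
edi=10^36=46
halt.

36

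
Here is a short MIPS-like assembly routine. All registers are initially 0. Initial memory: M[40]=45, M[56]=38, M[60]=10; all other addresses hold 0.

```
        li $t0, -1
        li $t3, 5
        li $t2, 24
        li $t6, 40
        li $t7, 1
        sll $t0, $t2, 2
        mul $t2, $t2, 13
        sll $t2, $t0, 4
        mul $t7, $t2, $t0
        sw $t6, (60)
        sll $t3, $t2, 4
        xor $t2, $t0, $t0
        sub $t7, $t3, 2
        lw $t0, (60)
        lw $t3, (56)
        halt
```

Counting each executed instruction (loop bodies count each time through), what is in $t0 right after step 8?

after li $t0, -1: $t0=-1
after li $t3, 5: $t3=5
after li $t2, 24: $t2=24
after li $t6, 40: $t6=40
after li $t7, 1: $t7=1
after sll $t0, $t2, 2: $t0=24<<2=96
after mul $t2, $t2, 13: $t2=24*13=312
after sll $t2, $t0, 4: $t2=96<<4=1536
After step 8: $t0 = 96.

96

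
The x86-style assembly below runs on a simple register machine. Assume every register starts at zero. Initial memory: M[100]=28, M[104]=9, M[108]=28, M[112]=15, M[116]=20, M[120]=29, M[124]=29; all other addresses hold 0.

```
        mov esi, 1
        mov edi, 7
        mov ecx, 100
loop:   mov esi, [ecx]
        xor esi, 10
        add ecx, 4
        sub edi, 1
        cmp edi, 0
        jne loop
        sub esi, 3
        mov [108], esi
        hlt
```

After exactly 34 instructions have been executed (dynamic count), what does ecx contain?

120

after mov esi, 1: esi=1
after mov edi, 7: edi=7
after mov ecx, 100: ecx=100
after mov esi, [ecx]: esi=M[100]=28
after xor esi, 10: esi=28^10=22
after add ecx, 4: ecx=100+4=104
after sub edi, 1: edi=7-1=6
cmp edi, 0  (cmp 6,0)
jne loop: taken
after mov esi, [ecx]: esi=M[104]=9
after xor esi, 10: esi=9^10=3
after add ecx, 4: ecx=104+4=108
after sub edi, 1: edi=6-1=5
cmp edi, 0  (cmp 5,0)
jne loop: taken
after mov esi, [ecx]: esi=M[108]=28
after xor esi, 10: esi=28^10=22
after add ecx, 4: ecx=108+4=112
after sub edi, 1: edi=5-1=4
cmp edi, 0  (cmp 4,0)
jne loop: taken
after mov esi, [ecx]: esi=M[112]=15
after xor esi, 10: esi=15^10=5
after add ecx, 4: ecx=112+4=116
after sub edi, 1: edi=4-1=3
cmp edi, 0  (cmp 3,0)
jne loop: taken
after mov esi, [ecx]: esi=M[116]=20
after xor esi, 10: esi=20^10=30
after add ecx, 4: ecx=116+4=120
after sub edi, 1: edi=3-1=2
cmp edi, 0  (cmp 2,0)
jne loop: taken
after mov esi, [ecx]: esi=M[120]=29
After step 34: ecx = 120.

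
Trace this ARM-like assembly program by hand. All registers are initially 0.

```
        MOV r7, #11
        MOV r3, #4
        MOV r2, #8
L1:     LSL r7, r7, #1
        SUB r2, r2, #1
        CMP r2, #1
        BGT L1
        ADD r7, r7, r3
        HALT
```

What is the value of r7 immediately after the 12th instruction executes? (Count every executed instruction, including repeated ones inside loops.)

r7=11
r3=4
r2=8
r7=11<<1=22
r2=8-1=7
CMP r2, #1  (cmp 7,1)
BGT L1: taken
r7=22<<1=44
r2=7-1=6
CMP r2, #1  (cmp 6,1)
BGT L1: taken
r7=44<<1=88
After step 12: r7 = 88.

88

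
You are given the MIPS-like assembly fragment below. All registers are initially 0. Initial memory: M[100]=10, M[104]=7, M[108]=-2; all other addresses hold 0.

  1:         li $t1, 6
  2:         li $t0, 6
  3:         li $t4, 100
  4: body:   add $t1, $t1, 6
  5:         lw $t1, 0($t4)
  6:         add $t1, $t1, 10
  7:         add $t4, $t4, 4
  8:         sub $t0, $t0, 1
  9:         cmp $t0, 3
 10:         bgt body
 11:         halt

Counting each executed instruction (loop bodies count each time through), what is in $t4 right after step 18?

108

after li $t1, 6: $t1=6
after li $t0, 6: $t0=6
after li $t4, 100: $t4=100
after add $t1, $t1, 6: $t1=6+6=12
after lw $t1, 0($t4): $t1=M[100]=10
after add $t1, $t1, 10: $t1=10+10=20
after add $t4, $t4, 4: $t4=100+4=104
after sub $t0, $t0, 1: $t0=6-1=5
cmp $t0, 3  (cmp 5,3)
bgt body: taken
after add $t1, $t1, 6: $t1=20+6=26
after lw $t1, 0($t4): $t1=M[104]=7
after add $t1, $t1, 10: $t1=7+10=17
after add $t4, $t4, 4: $t4=104+4=108
after sub $t0, $t0, 1: $t0=5-1=4
cmp $t0, 3  (cmp 4,3)
bgt body: taken
after add $t1, $t1, 6: $t1=17+6=23
After step 18: $t4 = 108.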